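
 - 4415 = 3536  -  7951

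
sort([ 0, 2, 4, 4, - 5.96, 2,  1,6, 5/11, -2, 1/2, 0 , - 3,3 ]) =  [  -  5.96,  -  3, - 2, 0,0,5/11,1/2,  1, 2,2, 3, 4, 4,6]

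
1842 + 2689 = 4531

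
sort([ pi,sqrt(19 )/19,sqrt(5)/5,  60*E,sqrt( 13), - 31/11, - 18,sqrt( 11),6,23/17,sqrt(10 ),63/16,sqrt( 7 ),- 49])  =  [ - 49 , - 18,-31/11,sqrt(19)/19,  sqrt( 5)/5,23/17,sqrt ( 7), pi, sqrt( 10 ),sqrt (11),  sqrt(13 ),63/16 , 6,  60 * E]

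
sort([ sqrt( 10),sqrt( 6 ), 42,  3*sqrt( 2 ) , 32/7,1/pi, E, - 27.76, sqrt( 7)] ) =[-27.76, 1/pi, sqrt(6),sqrt( 7 ), E, sqrt( 10), 3*sqrt(2), 32/7, 42]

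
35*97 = 3395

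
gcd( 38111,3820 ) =1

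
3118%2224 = 894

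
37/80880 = 37/80880 = 0.00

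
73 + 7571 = 7644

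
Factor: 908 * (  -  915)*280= - 232629600=- 2^5*3^1*5^2*7^1*61^1*227^1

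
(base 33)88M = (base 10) 8998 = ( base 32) 8P6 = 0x2326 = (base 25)e9n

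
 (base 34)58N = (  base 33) 5j3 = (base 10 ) 6075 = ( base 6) 44043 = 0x17bb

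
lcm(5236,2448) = 188496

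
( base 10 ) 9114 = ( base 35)7fe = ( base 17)1e92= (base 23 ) H56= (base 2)10001110011010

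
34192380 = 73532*465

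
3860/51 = 3860/51 = 75.69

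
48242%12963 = 9353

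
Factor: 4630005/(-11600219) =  - 3^2*5^1*31^1*3319^1*11600219^( - 1 )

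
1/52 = 1/52= 0.02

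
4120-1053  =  3067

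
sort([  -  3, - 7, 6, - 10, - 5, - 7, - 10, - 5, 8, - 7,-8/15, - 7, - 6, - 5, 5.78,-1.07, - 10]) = [ - 10, - 10, - 10, - 7, - 7, - 7, - 7, - 6,  -  5, - 5, - 5,- 3, - 1.07, - 8/15,  5.78,6, 8 ] 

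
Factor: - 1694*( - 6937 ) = 2^1*7^2*11^2*991^1 = 11751278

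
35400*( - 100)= - 3540000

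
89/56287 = 89/56287=0.00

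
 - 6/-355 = 6/355= 0.02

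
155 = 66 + 89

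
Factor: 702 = 2^1*3^3*13^1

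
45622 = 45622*1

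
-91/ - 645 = 91/645= 0.14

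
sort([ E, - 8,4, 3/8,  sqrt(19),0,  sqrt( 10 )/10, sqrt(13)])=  [ - 8,0  ,  sqrt( 10) /10,3/8, E,sqrt( 13),4,  sqrt(19)]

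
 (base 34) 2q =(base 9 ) 114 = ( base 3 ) 10111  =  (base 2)1011110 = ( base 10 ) 94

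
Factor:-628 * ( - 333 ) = 209124 = 2^2*3^2 * 37^1*157^1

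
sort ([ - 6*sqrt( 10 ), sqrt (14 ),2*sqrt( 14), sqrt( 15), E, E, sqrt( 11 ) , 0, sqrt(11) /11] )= [-6*sqrt (10 ), 0,sqrt (11) /11, E , E, sqrt( 11 ),  sqrt (14),sqrt(15),  2*sqrt(14)]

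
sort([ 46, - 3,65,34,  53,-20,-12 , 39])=[ - 20, - 12,-3,  34,39,46, 53, 65]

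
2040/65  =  408/13=31.38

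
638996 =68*9397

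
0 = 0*188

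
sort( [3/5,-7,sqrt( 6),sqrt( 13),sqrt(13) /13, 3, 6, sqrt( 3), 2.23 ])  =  [ - 7, sqrt( 13)/13, 3/5,  sqrt( 3), 2.23, sqrt( 6), 3,sqrt( 13 ), 6] 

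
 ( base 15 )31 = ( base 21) 24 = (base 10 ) 46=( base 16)2E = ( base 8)56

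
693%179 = 156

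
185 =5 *37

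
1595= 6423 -4828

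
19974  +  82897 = 102871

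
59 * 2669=157471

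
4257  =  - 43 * ( - 99)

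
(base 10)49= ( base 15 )34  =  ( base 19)2b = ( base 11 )45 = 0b110001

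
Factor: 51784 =2^3*6473^1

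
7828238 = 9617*814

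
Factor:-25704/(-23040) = 357/320  =  2^( - 6)*3^1*5^( - 1 )*7^1*17^1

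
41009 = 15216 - - 25793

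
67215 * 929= 62442735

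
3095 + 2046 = 5141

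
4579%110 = 69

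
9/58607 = 9/58607 = 0.00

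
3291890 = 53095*62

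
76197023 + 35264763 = 111461786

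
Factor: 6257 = 6257^1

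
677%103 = 59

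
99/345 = 33/115 = 0.29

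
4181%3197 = 984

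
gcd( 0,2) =2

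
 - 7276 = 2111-9387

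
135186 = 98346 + 36840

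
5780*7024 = 40598720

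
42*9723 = 408366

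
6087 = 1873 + 4214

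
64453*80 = 5156240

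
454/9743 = 454/9743 = 0.05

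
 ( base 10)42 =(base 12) 36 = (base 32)1a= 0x2a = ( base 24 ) 1I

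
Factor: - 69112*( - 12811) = 885393832 = 2^3*23^1*53^1*163^1*557^1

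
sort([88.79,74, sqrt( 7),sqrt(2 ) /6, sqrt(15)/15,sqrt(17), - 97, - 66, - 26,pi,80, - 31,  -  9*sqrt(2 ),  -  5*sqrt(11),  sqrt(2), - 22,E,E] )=[ - 97, - 66, - 31, - 26, - 22, - 5*sqrt(11 ) ,- 9*sqrt( 2),sqrt( 2)/6 , sqrt(15)/15,sqrt( 2),sqrt( 7), E, E,pi,sqrt(17),74,80,88.79]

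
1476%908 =568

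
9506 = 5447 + 4059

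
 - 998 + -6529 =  - 7527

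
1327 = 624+703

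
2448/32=153/2 = 76.50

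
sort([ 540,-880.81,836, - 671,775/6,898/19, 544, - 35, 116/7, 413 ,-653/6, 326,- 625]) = [ - 880.81 , - 671, - 625, - 653/6, - 35 , 116/7, 898/19, 775/6,326 , 413 , 540, 544, 836]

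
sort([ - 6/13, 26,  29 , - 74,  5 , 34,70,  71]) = [- 74, - 6/13, 5 , 26, 29, 34,  70,  71]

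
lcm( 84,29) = 2436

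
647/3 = 647/3=215.67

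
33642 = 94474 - 60832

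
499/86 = 5 + 69/86 = 5.80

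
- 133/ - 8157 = 133/8157 =0.02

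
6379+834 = 7213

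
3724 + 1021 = 4745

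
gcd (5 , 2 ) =1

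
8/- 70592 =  - 1 + 8823/8824 = - 0.00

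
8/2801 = 8/2801 =0.00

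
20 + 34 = 54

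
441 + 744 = 1185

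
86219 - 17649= 68570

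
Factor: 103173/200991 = 289/563 = 17^2*563^( - 1)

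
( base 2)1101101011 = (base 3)1012102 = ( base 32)rb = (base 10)875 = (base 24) 1cb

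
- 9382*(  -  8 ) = 75056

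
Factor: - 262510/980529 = -2^1 * 3^( - 1) * 5^1 * 11^ (-1)*43^(  -  1) * 691^( - 1 )* 26251^1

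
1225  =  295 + 930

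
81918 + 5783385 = 5865303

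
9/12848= 9/12848 = 0.00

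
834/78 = 139/13 = 10.69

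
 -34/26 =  - 2 + 9/13  =  -1.31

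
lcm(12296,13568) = 393472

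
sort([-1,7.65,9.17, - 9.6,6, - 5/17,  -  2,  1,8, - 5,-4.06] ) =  [-9.6,-5, - 4.06,  -  2, - 1,-5/17,1,6, 7.65, 8,9.17 ] 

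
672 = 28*24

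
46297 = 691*67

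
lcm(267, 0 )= 0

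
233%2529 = 233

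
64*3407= 218048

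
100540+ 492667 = 593207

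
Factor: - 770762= -2^1 * 29^1*97^1 *137^1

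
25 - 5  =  20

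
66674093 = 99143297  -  32469204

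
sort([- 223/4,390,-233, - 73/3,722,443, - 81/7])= [  -  233,  -  223/4, - 73/3,  -  81/7, 390,443,722] 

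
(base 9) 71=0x40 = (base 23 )2i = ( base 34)1u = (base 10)64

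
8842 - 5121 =3721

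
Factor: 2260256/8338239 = 2^5* 3^ ( - 2)* 7^(-1)*13^ (  -  1)*23^1*  37^1*83^1*10181^( - 1 ) 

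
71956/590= 35978/295 = 121.96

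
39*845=32955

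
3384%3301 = 83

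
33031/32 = 33031/32  =  1032.22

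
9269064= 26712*347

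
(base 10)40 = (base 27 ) 1d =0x28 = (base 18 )24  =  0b101000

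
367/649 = 367/649= 0.57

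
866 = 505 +361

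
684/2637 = 76/293  =  0.26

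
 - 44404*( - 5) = 222020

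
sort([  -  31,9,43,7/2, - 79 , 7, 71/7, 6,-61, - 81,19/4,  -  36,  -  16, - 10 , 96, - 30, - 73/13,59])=[ - 81, - 79, - 61, - 36,  -  31 , - 30, - 16, - 10, -73/13,7/2,19/4,6,7,9, 71/7,43, 59, 96 ]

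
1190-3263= -2073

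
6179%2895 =389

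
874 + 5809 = 6683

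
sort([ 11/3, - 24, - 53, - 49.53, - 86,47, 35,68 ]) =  [ - 86, - 53,-49.53, - 24, 11/3,  35, 47, 68]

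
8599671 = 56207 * 153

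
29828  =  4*7457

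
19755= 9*2195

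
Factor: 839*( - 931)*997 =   -  7^2*19^1*839^1*997^1 = -778765673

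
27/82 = 27/82 = 0.33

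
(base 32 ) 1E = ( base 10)46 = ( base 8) 56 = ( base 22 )22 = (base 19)28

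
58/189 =58/189 = 0.31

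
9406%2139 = 850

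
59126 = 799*74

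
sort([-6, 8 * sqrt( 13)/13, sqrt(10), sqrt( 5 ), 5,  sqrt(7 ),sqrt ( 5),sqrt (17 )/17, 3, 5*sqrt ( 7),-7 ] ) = [ - 7, - 6, sqrt ( 17)/17 , 8*sqrt(13 )/13 , sqrt( 5), sqrt( 5), sqrt(7), 3,sqrt( 10 ), 5,5*sqrt (7 )]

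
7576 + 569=8145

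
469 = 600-131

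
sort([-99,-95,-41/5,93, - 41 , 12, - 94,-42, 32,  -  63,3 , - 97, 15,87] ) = [ - 99, - 97,-95,-94, - 63, - 42,-41, - 41/5,  3, 12, 15, 32 , 87, 93 ]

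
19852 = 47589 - 27737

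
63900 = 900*71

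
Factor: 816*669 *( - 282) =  - 2^5*3^3*17^1*47^1 * 223^1 = -153944928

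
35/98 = 5/14= 0.36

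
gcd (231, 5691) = 21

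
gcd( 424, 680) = 8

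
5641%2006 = 1629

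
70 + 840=910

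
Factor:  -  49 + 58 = 9 = 3^2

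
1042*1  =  1042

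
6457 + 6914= 13371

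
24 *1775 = 42600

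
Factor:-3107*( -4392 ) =13645944=2^3*3^2*13^1*61^1*239^1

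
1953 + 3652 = 5605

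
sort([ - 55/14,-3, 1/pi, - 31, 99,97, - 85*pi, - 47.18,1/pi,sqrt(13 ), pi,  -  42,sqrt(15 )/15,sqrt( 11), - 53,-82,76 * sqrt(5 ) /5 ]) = [-85*pi, - 82, - 53, - 47.18, - 42, - 31, - 55/14, - 3,sqrt( 15)/15,1/pi, 1/pi,pi,sqrt( 11), sqrt( 13 ),76*sqrt( 5) /5,97,  99] 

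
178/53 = 178/53 = 3.36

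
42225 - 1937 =40288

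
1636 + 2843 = 4479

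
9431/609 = 15 + 296/609 = 15.49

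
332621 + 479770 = 812391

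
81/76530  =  27/25510= 0.00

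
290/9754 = 145/4877 = 0.03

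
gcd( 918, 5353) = 1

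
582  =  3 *194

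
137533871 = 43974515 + 93559356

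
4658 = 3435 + 1223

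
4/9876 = 1/2469 = 0.00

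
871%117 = 52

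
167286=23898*7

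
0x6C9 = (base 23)36C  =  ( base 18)569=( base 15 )7ac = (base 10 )1737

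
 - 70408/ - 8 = 8801 + 0/1 = 8801.00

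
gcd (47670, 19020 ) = 30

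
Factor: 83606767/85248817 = 127^1 * 658321^1 * 85248817^(-1 ) 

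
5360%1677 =329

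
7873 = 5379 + 2494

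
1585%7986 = 1585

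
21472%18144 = 3328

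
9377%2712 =1241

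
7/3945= 7/3945 = 0.00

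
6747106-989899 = 5757207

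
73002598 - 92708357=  - 19705759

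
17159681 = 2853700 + 14305981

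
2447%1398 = 1049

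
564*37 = 20868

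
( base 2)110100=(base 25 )22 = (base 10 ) 52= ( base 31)1l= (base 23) 26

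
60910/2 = 30455  =  30455.00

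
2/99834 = 1/49917= 0.00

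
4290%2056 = 178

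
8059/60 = 8059/60 = 134.32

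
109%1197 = 109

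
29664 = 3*9888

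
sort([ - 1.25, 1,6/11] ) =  [ - 1.25,6/11,1]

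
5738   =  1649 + 4089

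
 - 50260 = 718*( - 70)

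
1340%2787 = 1340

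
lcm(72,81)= 648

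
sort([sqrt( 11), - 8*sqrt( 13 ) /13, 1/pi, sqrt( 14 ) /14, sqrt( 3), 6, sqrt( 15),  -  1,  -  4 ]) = [ - 4, - 8*sqrt( 13)/13, - 1, sqrt( 14 ) /14,1/pi, sqrt(3), sqrt( 11) , sqrt( 15),6] 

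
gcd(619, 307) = 1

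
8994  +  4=8998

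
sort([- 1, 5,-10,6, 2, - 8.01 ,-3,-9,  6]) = [ - 10, - 9,- 8.01 , - 3, - 1 , 2, 5, 6,6 ]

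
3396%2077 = 1319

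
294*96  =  28224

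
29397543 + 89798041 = 119195584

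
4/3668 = 1/917= 0.00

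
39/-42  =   - 13/14 = -  0.93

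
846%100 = 46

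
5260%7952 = 5260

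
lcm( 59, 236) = 236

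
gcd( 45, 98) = 1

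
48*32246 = 1547808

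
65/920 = 13/184 = 0.07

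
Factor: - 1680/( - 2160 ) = 7/9 = 3^( - 2)*7^1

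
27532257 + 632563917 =660096174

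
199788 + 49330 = 249118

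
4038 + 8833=12871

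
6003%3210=2793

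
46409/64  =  46409/64 = 725.14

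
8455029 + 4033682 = 12488711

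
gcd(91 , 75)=1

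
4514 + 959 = 5473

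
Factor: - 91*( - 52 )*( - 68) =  - 321776 = -2^4*7^1 *13^2 * 17^1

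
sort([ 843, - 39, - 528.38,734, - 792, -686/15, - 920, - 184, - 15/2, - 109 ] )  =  [ - 920,  -  792, - 528.38, - 184, - 109, - 686/15, - 39, - 15/2,734,843 ] 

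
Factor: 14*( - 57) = - 798= -  2^1*3^1*7^1*19^1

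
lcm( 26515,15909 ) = 79545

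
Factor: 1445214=2^1*3^1 *240869^1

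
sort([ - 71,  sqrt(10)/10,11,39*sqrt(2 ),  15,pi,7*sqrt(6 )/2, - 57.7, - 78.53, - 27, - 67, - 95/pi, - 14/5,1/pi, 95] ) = [ - 78.53, - 71, - 67, -57.7, - 95/pi, - 27, - 14/5, sqrt( 10)/10, 1/pi, pi,7* sqrt(6 ) /2,  11,15, 39*sqrt( 2), 95] 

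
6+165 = 171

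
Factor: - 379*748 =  -283492 = - 2^2*11^1*17^1* 379^1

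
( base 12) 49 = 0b111001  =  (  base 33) 1O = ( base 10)57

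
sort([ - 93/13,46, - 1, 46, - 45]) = [  -  45, - 93/13,  -  1,46,46]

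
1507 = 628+879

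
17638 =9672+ 7966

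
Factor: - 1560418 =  - 2^1*271^1*2879^1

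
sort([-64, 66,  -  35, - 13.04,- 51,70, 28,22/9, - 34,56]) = [ - 64, - 51,  -  35, - 34,- 13.04,22/9,28,  56, 66,70]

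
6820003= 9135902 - 2315899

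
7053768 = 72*97969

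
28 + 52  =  80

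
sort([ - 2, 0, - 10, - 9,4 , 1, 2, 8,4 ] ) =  [ - 10, - 9, - 2, 0,1 , 2,4, 4, 8]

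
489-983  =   - 494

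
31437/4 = 7859  +  1/4=7859.25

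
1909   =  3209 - 1300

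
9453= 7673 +1780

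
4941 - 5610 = -669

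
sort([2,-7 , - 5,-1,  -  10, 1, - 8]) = [ - 10,- 8, - 7,- 5,-1, 1,2] 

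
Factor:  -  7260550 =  - 2^1*5^2  *  11^1*43^1*307^1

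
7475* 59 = 441025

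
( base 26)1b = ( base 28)19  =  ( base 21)1g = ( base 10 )37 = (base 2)100101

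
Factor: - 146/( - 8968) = 2^( - 2) * 19^( - 1)*59^( - 1)*73^1=73/4484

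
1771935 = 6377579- 4605644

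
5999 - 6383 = -384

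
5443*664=3614152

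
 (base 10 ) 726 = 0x2d6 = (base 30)O6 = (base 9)886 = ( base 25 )141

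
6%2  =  0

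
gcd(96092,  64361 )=1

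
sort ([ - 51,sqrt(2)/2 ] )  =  [ - 51, sqrt(2)/2]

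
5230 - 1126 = 4104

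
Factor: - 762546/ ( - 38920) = 2^ ( - 2 )*3^1*5^(-1 ) * 7^( - 1 ) *19^1*139^( - 1 ) * 6689^1 = 381273/19460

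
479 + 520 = 999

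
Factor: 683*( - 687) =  - 469221 = - 3^1*229^1*683^1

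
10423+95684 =106107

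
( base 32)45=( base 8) 205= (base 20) 6D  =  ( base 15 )8D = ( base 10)133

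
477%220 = 37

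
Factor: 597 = 3^1*199^1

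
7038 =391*18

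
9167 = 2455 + 6712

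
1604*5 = 8020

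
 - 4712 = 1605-6317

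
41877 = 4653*9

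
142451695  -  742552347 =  - 600100652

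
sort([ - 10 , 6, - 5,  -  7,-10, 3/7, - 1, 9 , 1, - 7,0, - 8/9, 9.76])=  [-10, - 10, -7, - 7 , - 5, - 1, - 8/9,0  ,  3/7,1, 6,  9,  9.76] 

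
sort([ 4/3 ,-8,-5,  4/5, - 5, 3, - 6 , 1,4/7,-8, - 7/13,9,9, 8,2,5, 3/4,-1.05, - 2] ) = [ - 8, - 8,-6, - 5 ,  -  5,-2,- 1.05,- 7/13 , 4/7,3/4,  4/5, 1,4/3, 2, 3, 5,8,9, 9]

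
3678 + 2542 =6220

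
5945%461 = 413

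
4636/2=2318 = 2318.00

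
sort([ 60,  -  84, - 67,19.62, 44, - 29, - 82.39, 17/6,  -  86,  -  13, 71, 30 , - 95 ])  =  [ - 95, - 86  , - 84, - 82.39,-67 , - 29,- 13, 17/6 , 19.62,30,  44,60,  71]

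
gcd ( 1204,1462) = 86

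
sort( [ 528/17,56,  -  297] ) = [ - 297, 528/17, 56]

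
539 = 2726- 2187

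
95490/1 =95490 = 95490.00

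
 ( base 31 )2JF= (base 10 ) 2526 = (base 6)15410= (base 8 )4736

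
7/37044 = 1/5292 = 0.00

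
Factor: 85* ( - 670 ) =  - 2^1*5^2*17^1*67^1 = -  56950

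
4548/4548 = 1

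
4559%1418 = 305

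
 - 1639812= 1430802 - 3070614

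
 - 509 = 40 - 549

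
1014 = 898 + 116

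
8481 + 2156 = 10637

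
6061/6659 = 6061/6659 = 0.91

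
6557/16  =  409 + 13/16 = 409.81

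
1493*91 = 135863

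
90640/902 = 100 + 20/41 = 100.49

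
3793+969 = 4762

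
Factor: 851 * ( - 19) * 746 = -2^1*19^1*23^1*37^1*373^1= - 12062074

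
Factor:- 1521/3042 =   -  2^ (  -  1 )= -  1/2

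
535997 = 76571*7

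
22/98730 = 11/49365= 0.00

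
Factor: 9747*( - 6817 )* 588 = - 2^2*3^4*7^2 * 17^1*19^2*401^1 =- 39069835812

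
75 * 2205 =165375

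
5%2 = 1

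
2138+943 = 3081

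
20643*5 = 103215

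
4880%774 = 236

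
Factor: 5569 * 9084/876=4215733/73  =  73^( - 1)*757^1*5569^1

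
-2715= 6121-8836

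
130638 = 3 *43546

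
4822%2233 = 356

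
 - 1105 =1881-2986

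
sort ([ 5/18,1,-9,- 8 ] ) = [-9, - 8, 5/18,1]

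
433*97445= 42193685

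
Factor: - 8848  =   - 2^4*7^1*79^1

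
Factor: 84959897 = 11^1*17^1 * 454331^1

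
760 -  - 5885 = 6645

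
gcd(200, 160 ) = 40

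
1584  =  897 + 687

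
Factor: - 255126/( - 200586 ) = 421/331 = 331^( - 1) * 421^1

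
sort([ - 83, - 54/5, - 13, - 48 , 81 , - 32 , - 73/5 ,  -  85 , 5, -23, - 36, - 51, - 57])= [-85 , - 83 ,- 57,  -  51, - 48, - 36,  -  32, - 23 ,-73/5, - 13, -54/5,5, 81 ]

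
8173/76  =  107  +  41/76 = 107.54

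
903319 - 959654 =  - 56335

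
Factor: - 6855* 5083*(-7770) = 270737608050 =2^1*3^2*5^2*7^1*13^1*17^1*23^1*37^1*457^1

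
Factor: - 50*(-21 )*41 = 43050 = 2^1 * 3^1*5^2*7^1 * 41^1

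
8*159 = 1272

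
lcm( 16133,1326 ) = 96798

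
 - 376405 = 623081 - 999486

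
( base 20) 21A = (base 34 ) OE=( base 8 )1476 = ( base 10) 830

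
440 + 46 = 486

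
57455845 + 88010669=145466514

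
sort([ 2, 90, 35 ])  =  [ 2,35, 90]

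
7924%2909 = 2106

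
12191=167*73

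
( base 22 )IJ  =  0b110011111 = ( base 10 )415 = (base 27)FA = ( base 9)511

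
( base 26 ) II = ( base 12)346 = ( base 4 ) 13212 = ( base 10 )486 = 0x1e6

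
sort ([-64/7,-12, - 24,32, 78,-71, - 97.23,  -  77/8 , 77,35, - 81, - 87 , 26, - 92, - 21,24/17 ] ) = [  -  97.23, - 92, - 87,  -  81,-71,-24, - 21, - 12, - 77/8,-64/7,  24/17, 26, 32,35, 77, 78 ] 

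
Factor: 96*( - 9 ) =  - 864 = -  2^5*3^3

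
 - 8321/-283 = 29 + 114/283 = 29.40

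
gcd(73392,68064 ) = 48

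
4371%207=24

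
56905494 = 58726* 969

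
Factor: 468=2^2*3^2 * 13^1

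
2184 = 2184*1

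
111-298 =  - 187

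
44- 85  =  -41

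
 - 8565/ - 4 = 8565/4 =2141.25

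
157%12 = 1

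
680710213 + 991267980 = 1671978193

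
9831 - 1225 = 8606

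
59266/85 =697 + 21/85 = 697.25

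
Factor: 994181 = 994181^1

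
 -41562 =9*(  -  4618 )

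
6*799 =4794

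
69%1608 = 69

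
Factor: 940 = 2^2*5^1*47^1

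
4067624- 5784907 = -1717283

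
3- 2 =1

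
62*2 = 124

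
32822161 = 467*70283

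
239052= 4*59763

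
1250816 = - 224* ( -5584) 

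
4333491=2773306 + 1560185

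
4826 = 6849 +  - 2023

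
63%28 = 7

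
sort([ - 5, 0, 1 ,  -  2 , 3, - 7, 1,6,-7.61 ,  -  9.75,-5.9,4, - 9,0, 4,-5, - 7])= [ - 9.75, - 9, - 7.61, - 7, - 7,-5.9, - 5, - 5,  -  2, 0 , 0 , 1, 1 , 3 , 4, 4, 6 ]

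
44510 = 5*8902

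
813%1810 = 813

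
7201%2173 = 682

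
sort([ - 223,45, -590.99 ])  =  [ - 590.99, - 223 , 45]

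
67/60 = 67/60= 1.12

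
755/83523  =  755/83523 = 0.01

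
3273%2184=1089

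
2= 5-3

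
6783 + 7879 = 14662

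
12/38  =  6/19 = 0.32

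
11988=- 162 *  ( - 74)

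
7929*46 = 364734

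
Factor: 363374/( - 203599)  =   - 2^1*199^1*223^(-1) = - 398/223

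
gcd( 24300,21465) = 405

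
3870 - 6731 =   -  2861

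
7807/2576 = 7807/2576 = 3.03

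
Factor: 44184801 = 3^1*61^1 *83^1*2909^1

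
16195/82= 197 + 1/2=197.50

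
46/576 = 23/288 = 0.08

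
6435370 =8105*794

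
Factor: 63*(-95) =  - 3^2*5^1*7^1*19^1 = - 5985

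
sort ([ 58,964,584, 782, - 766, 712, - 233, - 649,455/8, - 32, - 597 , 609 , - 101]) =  [ - 766,  -  649, - 597, - 233, - 101,-32, 455/8, 58,584 , 609,712, 782,964]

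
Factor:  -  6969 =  - 3^1*23^1 * 101^1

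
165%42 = 39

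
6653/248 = 26 + 205/248 = 26.83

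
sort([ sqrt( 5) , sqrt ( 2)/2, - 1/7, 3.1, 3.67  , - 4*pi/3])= [-4*pi/3, - 1/7, sqrt(2)/2, sqrt( 5) , 3.1, 3.67]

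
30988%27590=3398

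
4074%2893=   1181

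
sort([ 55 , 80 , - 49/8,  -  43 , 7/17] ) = [ - 43, - 49/8, 7/17,55, 80]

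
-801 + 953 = 152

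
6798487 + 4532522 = 11331009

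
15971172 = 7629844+8341328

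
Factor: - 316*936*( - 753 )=222719328 = 2^5*3^3*13^1 * 79^1 * 251^1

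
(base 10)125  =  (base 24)55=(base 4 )1331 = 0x7d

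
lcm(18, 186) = 558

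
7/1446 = 7/1446   =  0.00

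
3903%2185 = 1718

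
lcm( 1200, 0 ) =0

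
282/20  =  14 + 1/10 = 14.10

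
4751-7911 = -3160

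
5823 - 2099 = 3724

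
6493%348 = 229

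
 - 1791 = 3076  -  4867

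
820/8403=820/8403=   0.10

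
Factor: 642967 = 13^1*49459^1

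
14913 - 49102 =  - 34189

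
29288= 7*4184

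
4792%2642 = 2150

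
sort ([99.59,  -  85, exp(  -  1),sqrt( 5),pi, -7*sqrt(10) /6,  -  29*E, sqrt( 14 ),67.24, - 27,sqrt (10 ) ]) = [ - 85, - 29 * E, - 27 ,-7*sqrt(10) /6, exp( - 1 ), sqrt ( 5) , pi, sqrt(10),sqrt(14),67.24,  99.59] 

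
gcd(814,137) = 1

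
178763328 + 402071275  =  580834603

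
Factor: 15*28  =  420 = 2^2*3^1*5^1*7^1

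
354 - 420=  - 66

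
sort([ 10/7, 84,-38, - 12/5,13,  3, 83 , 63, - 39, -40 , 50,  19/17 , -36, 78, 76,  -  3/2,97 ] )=[ - 40,-39 , - 38,-36,  -  12/5,  -  3/2, 19/17,10/7,3, 13, 50, 63,76, 78, 83, 84, 97 ] 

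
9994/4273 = 2+1448/4273 = 2.34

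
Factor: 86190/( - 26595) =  - 5746/1773 = - 2^1*3^( - 2 ) *13^2* 17^1 * 197^( - 1) 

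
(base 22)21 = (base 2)101101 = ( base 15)30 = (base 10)45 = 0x2d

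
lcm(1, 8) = 8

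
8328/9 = 2776/3= 925.33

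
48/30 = 8/5 = 1.60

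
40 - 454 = - 414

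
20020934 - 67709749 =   -  47688815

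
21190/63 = 21190/63 = 336.35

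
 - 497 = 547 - 1044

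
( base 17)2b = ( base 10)45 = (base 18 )29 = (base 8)55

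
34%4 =2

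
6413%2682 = 1049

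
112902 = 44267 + 68635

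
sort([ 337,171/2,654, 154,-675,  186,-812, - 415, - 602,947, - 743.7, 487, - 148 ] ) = [-812, - 743.7, - 675, - 602 ,- 415,-148,171/2, 154,186,337,487, 654,947]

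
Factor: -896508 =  - 2^2*3^4* 2767^1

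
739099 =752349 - 13250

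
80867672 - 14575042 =66292630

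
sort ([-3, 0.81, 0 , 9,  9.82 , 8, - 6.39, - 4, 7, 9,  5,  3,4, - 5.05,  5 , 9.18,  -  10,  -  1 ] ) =[-10 , - 6.39, - 5.05,-4 ,-3, - 1,0,0.81,3 , 4,5,  5, 7,  8 , 9 , 9,9.18,9.82 ]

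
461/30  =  15 + 11/30 = 15.37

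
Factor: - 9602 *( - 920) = 2^4*5^1*23^1 * 4801^1 = 8833840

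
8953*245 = 2193485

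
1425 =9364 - 7939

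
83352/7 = 11907  +  3/7 = 11907.43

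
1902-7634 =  -5732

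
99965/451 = 99965/451 =221.65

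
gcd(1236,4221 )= 3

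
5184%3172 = 2012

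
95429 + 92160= 187589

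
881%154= 111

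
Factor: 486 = 2^1*3^5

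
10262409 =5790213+4472196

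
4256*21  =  89376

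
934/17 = 54 + 16/17 = 54.94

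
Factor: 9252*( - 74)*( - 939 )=2^3*3^3*37^1*257^1*313^1 = 642884472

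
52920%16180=4380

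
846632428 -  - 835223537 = 1681855965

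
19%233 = 19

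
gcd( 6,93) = 3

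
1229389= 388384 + 841005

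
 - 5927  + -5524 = -11451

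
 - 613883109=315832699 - 929715808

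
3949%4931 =3949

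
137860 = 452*305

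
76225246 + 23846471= 100071717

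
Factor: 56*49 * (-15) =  - 41160  =  - 2^3*3^1*5^1*7^3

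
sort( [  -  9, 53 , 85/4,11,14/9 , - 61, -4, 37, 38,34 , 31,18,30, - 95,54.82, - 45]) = [- 95, -61,-45, - 9,  -  4,14/9 , 11,18,85/4, 30, 31, 34,37, 38,  53,54.82]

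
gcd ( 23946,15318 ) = 6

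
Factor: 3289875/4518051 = 5^3*23^( - 1)*31^1*283^1*65479^(-1) = 1096625/1506017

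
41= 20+21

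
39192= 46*852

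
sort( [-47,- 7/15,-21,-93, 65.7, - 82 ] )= [ -93, - 82,- 47 , - 21, - 7/15,65.7]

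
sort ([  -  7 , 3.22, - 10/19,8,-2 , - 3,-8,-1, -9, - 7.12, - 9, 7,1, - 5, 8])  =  [ - 9,  -  9,  -  8 , - 7.12, - 7, - 5, - 3, - 2, - 1,-10/19, 1, 3.22, 7, 8, 8]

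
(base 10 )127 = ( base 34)3P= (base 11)106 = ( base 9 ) 151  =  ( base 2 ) 1111111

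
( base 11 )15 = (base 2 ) 10000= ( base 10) 16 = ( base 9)17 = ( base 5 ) 31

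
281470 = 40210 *7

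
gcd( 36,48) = 12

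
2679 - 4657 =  - 1978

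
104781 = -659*(-159 )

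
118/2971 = 118/2971 = 0.04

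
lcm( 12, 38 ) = 228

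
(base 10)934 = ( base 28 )15a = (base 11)77A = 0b1110100110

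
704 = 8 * 88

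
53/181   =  53/181 = 0.29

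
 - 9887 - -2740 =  - 7147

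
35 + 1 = 36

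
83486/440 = 41743/220  =  189.74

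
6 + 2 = 8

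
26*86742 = 2255292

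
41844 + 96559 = 138403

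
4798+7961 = 12759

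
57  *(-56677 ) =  - 3230589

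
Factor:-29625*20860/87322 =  - 2^1 * 3^1*5^4 * 7^1*79^1 * 149^1*43661^(-1)=- 308988750/43661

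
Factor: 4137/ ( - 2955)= - 7/5 = -5^(  -  1)*7^1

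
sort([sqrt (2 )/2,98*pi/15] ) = [sqrt(2 ) /2, 98*pi/15 ]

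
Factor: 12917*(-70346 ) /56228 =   -  454329641/28114 = -2^( - 1 )*17^1*2069^1*12917^1*14057^( - 1 )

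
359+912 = 1271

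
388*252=97776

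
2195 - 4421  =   - 2226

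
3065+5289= 8354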